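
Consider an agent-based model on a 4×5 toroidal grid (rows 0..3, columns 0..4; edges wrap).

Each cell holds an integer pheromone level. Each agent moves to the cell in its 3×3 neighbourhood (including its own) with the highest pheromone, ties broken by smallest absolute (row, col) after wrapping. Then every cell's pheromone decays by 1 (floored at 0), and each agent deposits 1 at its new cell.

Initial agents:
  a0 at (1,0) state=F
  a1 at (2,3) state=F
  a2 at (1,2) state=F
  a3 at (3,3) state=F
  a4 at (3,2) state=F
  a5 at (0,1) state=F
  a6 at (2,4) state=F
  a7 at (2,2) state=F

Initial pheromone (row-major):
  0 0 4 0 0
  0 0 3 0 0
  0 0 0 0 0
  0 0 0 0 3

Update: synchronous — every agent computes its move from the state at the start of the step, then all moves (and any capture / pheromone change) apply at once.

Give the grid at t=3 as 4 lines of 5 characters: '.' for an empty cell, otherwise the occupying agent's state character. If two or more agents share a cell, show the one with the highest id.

t=1: a0@(0,0) a1@(1,2) a2@(0,2) a3@(0,2) a4@(0,2) a5@(0,2) a6@(3,4) a7@(1,2) | pheromone: 1 0 7 0 0 / 0 0 4 0 0 / 0 0 0 0 0 / 0 0 0 0 3
t=2: a0@(3,4) a1@(0,2) a2@(0,2) a3@(0,2) a4@(0,2) a5@(0,2) a6@(3,4) a7@(0,2) | pheromone: 0 0 12 0 0 / 0 0 3 0 0 / 0 0 0 0 0 / 0 0 0 0 4
t=3: a0@(3,4) a1@(0,2) a2@(0,2) a3@(0,2) a4@(0,2) a5@(0,2) a6@(3,4) a7@(0,2) | pheromone: 0 0 17 0 0 / 0 0 2 0 0 / 0 0 0 0 0 / 0 0 0 0 5

..F..
.....
.....
....F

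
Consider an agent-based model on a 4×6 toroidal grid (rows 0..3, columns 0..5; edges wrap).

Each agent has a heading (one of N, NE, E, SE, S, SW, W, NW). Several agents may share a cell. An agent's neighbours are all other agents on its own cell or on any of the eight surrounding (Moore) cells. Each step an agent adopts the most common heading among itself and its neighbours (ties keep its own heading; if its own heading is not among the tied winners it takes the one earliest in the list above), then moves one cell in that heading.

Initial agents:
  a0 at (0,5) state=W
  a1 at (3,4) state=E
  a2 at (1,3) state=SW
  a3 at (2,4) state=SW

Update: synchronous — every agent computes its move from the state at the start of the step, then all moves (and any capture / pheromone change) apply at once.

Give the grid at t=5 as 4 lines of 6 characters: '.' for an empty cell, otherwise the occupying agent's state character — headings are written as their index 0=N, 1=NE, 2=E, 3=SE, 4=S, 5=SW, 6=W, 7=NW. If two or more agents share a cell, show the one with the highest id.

6.....
......
....5.
...2.5

t=1: a0@(0,4):W a1@(3,5):E a2@(2,2):SW a3@(3,3):SW
t=2: a0@(0,3):W a1@(3,0):E a2@(3,1):SW a3@(0,2):SW
t=3: a0@(0,2):W a1@(3,1):E a2@(0,0):SW a3@(1,1):SW
t=4: a0@(0,1):W a1@(3,2):E a2@(1,5):SW a3@(2,0):SW
t=5: a0@(0,0):W a1@(3,3):E a2@(2,4):SW a3@(3,5):SW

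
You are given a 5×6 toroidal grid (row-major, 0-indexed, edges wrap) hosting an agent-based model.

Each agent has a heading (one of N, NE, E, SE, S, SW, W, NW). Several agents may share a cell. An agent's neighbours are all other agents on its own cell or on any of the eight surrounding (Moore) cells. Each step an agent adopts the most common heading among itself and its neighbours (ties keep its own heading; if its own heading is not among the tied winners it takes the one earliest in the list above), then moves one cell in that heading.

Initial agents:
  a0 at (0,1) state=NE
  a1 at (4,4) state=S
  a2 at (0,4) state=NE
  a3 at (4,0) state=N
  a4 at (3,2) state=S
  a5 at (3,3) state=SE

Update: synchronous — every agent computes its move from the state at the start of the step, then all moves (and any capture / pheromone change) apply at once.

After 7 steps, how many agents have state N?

t=1: a0@(4,2):NE a1@(0,4):S a2@(4,5):NE a3@(3,0):N a4@(4,2):S a5@(4,3):S
t=2: a0@(0,2):S a1@(1,4):S a2@(3,0):NE a3@(2,0):N a4@(0,2):S a5@(0,3):S
t=3: a0@(1,2):S a1@(2,4):S a2@(2,1):NE a3@(1,0):N a4@(1,2):S a5@(1,3):S
t=4: a0@(2,2):S a1@(3,4):S a2@(3,1):S a3@(0,0):N a4@(2,2):S a5@(2,3):S
t=5: a0@(3,2):S a1@(4,4):S a2@(4,1):S a3@(4,0):N a4@(3,2):S a5@(3,3):S
t=6: a0@(4,2):S a1@(0,4):S a2@(0,1):S a3@(3,0):N a4@(4,2):S a5@(4,3):S
t=7: a0@(0,2):S a1@(1,4):S a2@(1,1):S a3@(2,0):N a4@(0,2):S a5@(0,3):S

1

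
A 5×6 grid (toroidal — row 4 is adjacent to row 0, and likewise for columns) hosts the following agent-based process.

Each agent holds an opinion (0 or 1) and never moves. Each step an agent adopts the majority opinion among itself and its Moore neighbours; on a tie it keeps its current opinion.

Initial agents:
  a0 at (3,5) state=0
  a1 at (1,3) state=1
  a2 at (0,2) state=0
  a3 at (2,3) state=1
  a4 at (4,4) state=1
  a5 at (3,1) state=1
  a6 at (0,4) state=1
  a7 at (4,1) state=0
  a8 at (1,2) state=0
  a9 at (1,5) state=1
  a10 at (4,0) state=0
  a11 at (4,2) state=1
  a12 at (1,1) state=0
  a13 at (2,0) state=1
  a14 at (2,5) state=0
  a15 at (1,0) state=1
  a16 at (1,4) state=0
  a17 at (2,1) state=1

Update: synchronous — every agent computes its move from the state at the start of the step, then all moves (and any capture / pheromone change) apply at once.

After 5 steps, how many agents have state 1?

t=1: a0@(3,5):0 a1@(1,3):1 a2@(0,2):0 a3@(2,3):1 a4@(4,4):1 a5@(3,1):1 a6@(0,4):1 a7@(4,1):0 a8@(1,2):0 a9@(1,5):1 a10@(4,0):0 a11@(4,2):1 a12@(1,1):0 a13@(2,0):1 a14@(2,5):0 a15@(1,0):1 a16@(1,4):1 a17@(2,1):1
t=2: a0@(3,5):0 a1@(1,3):1 a2@(0,2):0 a3@(2,3):1 a4@(4,4):1 a5@(3,1):1 a6@(0,4):1 a7@(4,1):0 a8@(1,2):0 a9@(1,5):1 a10@(4,0):0 a11@(4,2):1 a12@(1,1):0 a13@(2,0):1 a14@(2,5):1 a15@(1,0):1 a16@(1,4):1 a17@(2,1):1
t=3: a0@(3,5):1 a1@(1,3):1 a2@(0,2):0 a3@(2,3):1 a4@(4,4):1 a5@(3,1):1 a6@(0,4):1 a7@(4,1):0 a8@(1,2):0 a9@(1,5):1 a10@(4,0):0 a11@(4,2):1 a12@(1,1):0 a13@(2,0):1 a14@(2,5):1 a15@(1,0):1 a16@(1,4):1 a17@(2,1):1
t=4: (unchanged — steady state)

13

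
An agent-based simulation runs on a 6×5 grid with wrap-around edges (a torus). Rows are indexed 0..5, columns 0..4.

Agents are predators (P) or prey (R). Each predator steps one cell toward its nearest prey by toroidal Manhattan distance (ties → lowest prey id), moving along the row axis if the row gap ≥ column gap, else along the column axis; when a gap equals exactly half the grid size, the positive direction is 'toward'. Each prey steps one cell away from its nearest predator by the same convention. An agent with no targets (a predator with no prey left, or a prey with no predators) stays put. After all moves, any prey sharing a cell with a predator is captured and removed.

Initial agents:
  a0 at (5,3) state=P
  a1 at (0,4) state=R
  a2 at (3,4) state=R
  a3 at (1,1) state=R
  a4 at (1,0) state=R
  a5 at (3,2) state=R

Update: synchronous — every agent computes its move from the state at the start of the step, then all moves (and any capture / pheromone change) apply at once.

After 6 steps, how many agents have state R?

5

t=1: a0@(0,3):P a1@(1,4):R a2@(2,4):R a3@(2,1):R a4@(2,0):R a5@(2,2):R
t=2: a0@(1,3):P a1@(2,4):R a2@(3,4):R a3@(3,1):R a4@(3,0):R a5@(3,2):R
t=3: a0@(2,3):P a1@(3,4):R a2@(4,4):R a3@(4,1):R a4@(4,0):R a5@(4,2):R
t=4: a0@(3,3):P a1@(4,4):R a2@(5,4):R a3@(5,1):R a4@(5,0):R a5@(5,2):R
t=5: a0@(4,3):P a1@(5,4):R a2@(0,4):R a3@(0,1):R a4@(0,0):R a5@(0,2):R
t=6: a0@(5,3):P a1@(0,4):R a2@(1,4):R a3@(1,1):R a4@(1,0):R a5@(1,2):R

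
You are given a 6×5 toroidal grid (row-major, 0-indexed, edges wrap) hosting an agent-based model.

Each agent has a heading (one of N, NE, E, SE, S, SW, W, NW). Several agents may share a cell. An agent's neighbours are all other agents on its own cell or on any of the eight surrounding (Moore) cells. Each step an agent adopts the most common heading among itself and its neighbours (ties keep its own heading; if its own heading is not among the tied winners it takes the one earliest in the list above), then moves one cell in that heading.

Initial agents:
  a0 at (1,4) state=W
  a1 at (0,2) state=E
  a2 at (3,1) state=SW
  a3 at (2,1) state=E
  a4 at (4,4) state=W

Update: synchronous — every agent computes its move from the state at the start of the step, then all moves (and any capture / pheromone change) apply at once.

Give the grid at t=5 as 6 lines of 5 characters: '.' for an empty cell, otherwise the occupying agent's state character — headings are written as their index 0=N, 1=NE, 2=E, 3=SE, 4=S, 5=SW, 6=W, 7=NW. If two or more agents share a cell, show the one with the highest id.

..2..
..22.
.2...
.....
....6
.....

t=1: a0@(1,3):W a1@(0,3):E a2@(4,0):SW a3@(2,2):E a4@(4,3):W
t=2: a0@(1,4):E a1@(0,4):E a2@(5,4):SW a3@(2,3):E a4@(4,2):W
t=3: a0@(1,0):E a1@(0,0):E a2@(0,3):SW a3@(2,4):E a4@(4,1):W
t=4: a0@(1,1):E a1@(0,1):E a2@(1,2):SW a3@(2,0):E a4@(4,0):W
t=5: a0@(1,2):E a1@(0,2):E a2@(1,3):E a3@(2,1):E a4@(4,4):W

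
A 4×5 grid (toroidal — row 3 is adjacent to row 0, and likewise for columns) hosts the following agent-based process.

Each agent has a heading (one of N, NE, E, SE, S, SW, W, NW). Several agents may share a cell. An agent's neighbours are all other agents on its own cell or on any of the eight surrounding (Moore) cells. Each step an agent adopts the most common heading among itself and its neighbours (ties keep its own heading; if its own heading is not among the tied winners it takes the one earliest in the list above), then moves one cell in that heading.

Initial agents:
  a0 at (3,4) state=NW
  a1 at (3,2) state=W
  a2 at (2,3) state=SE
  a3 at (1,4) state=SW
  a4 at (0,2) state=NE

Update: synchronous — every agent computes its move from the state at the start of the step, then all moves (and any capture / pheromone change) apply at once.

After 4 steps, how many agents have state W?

t=1: a0@(2,3):NW a1@(3,1):W a2@(3,4):SE a3@(2,3):SW a4@(3,3):NE
t=2: a0@(1,2):NW a1@(3,0):W a2@(0,0):SE a3@(3,2):SW a4@(2,4):NE
t=3: a0@(0,1):NW a1@(3,4):W a2@(1,1):SE a3@(0,1):SW a4@(1,0):NE
t=4: a0@(3,0):NW a1@(3,3):W a2@(2,2):SE a3@(1,0):SW a4@(0,1):NE

1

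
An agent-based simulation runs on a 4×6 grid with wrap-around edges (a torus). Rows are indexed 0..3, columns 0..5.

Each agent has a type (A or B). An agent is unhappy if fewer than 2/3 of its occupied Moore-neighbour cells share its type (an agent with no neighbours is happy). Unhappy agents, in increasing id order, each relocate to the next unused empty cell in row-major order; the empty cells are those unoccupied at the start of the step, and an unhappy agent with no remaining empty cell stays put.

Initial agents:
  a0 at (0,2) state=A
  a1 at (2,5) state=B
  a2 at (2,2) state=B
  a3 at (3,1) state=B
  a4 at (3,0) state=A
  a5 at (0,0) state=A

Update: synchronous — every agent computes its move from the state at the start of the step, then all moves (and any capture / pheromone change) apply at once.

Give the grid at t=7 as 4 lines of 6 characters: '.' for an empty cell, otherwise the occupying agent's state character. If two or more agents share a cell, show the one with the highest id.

.AB.BB
.AA...
......
......

t=1: a0@(0,1):A a1@(0,3):B a2@(2,2):B a3@(0,4):B a4@(0,5):A a5@(1,0):A
t=2: a0@(0,1):A a1@(0,3):B a2@(2,2):B a3@(0,0):B a4@(0,2):A a5@(1,0):A
t=3: a0@(0,1):A a1@(0,4):B a2@(2,2):B a3@(0,5):B a4@(1,1):A a5@(1,2):A
t=4: a0@(0,1):A a1@(0,4):B a2@(0,0):B a3@(0,5):B a4@(1,1):A a5@(1,2):A
t=5: a0@(0,1):A a1@(0,4):B a2@(0,2):B a3@(0,5):B a4@(1,1):A a5@(1,2):A
t=6: a0@(0,1):A a1@(0,4):B a2@(0,0):B a3@(0,5):B a4@(1,1):A a5@(1,2):A
t=7: a0@(0,1):A a1@(0,4):B a2@(0,2):B a3@(0,5):B a4@(1,1):A a5@(1,2):A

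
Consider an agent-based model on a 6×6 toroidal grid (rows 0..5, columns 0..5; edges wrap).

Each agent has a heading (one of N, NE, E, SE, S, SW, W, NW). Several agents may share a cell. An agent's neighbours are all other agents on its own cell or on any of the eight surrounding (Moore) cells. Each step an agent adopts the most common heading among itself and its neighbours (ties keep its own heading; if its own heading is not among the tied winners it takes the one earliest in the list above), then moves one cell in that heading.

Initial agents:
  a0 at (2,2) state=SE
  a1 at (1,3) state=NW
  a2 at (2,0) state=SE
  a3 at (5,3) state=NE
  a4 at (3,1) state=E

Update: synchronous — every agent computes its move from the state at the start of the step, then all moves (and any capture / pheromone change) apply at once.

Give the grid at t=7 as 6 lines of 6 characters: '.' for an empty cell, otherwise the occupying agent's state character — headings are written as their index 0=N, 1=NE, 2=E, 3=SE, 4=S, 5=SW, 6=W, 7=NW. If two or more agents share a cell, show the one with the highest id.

t=1: a0@(3,3):SE a1@(0,2):NW a2@(3,1):SE a3@(4,4):NE a4@(4,2):SE
t=2: a0@(4,4):SE a1@(5,1):NW a2@(4,2):SE a3@(3,5):NE a4@(5,3):SE
t=3: a0@(5,5):SE a1@(4,0):NW a2@(5,3):SE a3@(2,0):NE a4@(0,4):SE
t=4: a0@(0,0):SE a1@(3,5):NW a2@(0,4):SE a3@(1,1):NE a4@(1,5):SE
t=5: a0@(1,1):SE a1@(2,4):NW a2@(1,5):SE a3@(0,2):NE a4@(2,0):SE
t=6: a0@(2,2):SE a1@(1,3):NW a2@(2,0):SE a3@(5,3):NE a4@(3,1):SE
t=7: a0@(3,3):SE a1@(0,2):NW a2@(3,1):SE a3@(4,4):NE a4@(4,2):SE

..7...
......
......
.3.3..
..3.1.
......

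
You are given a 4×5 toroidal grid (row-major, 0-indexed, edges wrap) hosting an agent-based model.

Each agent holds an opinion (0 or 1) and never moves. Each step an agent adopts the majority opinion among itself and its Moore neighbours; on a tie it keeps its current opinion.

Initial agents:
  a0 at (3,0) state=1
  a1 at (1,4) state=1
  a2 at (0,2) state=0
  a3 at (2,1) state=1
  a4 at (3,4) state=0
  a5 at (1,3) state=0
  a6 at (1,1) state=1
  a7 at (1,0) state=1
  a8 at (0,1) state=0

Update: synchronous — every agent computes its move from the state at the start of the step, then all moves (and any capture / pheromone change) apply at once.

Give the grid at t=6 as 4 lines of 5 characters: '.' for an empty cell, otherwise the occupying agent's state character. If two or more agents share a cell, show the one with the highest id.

t=1: a0@(3,0):1 a1@(1,4):1 a2@(0,2):0 a3@(2,1):1 a4@(3,4):0 a5@(1,3):0 a6@(1,1):1 a7@(1,0):1 a8@(0,1):1
t=2: (unchanged — steady state)

.10..
11.01
.1...
1...0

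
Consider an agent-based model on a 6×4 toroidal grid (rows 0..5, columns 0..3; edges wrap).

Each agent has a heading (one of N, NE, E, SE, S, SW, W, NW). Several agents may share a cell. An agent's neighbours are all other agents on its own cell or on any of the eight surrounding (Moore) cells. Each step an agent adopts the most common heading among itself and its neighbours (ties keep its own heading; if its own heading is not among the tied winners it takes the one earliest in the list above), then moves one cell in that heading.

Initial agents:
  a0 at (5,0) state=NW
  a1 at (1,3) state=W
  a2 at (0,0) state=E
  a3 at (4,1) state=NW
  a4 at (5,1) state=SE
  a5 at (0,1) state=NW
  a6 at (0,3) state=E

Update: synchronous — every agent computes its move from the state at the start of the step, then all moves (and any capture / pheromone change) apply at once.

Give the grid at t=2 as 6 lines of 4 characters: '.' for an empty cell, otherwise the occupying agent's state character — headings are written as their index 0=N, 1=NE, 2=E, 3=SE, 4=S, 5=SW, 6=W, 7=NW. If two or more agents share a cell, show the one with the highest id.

.22.
.2..
...7
..77
...7
....

t=1: a0@(4,3):NW a1@(1,0):E a2@(0,1):E a3@(3,0):NW a4@(4,0):NW a5@(5,0):NW a6@(0,0):E
t=2: a0@(3,2):NW a1@(1,1):E a2@(0,2):E a3@(2,3):NW a4@(3,3):NW a5@(4,3):NW a6@(0,1):E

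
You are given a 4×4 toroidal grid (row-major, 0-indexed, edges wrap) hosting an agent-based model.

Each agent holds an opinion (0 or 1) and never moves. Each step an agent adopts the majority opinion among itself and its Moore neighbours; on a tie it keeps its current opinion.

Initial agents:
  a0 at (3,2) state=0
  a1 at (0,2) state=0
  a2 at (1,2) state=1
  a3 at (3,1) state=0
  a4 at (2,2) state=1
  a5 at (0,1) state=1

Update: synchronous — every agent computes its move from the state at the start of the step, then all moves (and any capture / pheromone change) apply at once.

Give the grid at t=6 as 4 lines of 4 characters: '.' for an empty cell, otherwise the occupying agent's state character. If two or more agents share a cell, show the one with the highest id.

.00.
..1.
..1.
.00.

t=1: a0@(3,2):0 a1@(0,2):0 a2@(1,2):1 a3@(3,1):0 a4@(2,2):1 a5@(0,1):0
t=2: (unchanged — steady state)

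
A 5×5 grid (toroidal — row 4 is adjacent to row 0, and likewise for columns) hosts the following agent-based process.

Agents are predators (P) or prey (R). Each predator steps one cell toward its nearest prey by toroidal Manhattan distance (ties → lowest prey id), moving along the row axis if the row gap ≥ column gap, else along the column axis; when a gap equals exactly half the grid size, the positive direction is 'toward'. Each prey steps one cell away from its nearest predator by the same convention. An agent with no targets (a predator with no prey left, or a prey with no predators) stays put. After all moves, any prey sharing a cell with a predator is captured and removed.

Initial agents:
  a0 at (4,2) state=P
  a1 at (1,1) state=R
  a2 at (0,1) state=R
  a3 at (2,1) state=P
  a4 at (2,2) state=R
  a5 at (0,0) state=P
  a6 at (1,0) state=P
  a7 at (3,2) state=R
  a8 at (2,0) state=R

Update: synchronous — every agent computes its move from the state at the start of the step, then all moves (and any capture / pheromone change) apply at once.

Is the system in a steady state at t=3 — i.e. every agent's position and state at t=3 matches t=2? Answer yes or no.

no

t=1: a0@(3,2):P a2@(0,2):R a3@(1,1):P a4@(2,3):R a5@(0,1):P a6@(1,1):P a7@(2,2):R a8@(2,4):R
t=2: a0@(2,2):P a2@(0,3):R a3@(0,1):P a4@(1,3):R a5@(0,2):P a6@(0,1):P a7@(1,2):R a8@(2,0):R
t=3: a0@(1,2):P a2@(0,4):R a3@(0,2):P a5@(0,3):P a6@(0,2):P a8@(2,4):R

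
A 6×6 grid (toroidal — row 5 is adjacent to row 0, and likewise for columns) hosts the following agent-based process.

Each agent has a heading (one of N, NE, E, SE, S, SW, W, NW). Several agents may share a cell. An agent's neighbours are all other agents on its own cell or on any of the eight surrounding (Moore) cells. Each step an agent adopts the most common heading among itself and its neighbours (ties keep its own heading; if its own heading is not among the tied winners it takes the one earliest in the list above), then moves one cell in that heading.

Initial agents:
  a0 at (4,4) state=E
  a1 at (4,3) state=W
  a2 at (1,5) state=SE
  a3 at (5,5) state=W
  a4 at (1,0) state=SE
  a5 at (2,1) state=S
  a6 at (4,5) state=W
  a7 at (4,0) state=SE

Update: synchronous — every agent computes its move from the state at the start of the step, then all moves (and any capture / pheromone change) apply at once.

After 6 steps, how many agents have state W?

8

t=1: a0@(4,3):W a1@(4,2):W a2@(2,0):SE a3@(5,4):W a4@(2,1):SE a5@(3,1):S a6@(4,4):W a7@(4,5):W
t=2: a0@(4,2):W a1@(4,1):W a2@(3,1):SE a3@(5,3):W a4@(3,2):SE a5@(4,2):SE a6@(4,3):W a7@(4,4):W
t=3: a0@(4,1):W a1@(5,2):SE a2@(4,2):SE a3@(5,2):W a4@(4,3):SE a5@(4,1):W a6@(4,2):W a7@(4,3):W
t=4: a0@(4,0):W a1@(5,1):W a2@(4,1):W a3@(5,1):W a4@(5,4):SE a5@(4,0):W a6@(4,1):W a7@(4,2):W
t=5: a0@(4,5):W a1@(5,0):W a2@(4,0):W a3@(5,0):W a4@(0,5):SE a5@(4,5):W a6@(4,0):W a7@(4,1):W
t=6: a0@(4,4):W a1@(5,5):W a2@(4,5):W a3@(5,5):W a4@(0,4):W a5@(4,4):W a6@(4,5):W a7@(4,0):W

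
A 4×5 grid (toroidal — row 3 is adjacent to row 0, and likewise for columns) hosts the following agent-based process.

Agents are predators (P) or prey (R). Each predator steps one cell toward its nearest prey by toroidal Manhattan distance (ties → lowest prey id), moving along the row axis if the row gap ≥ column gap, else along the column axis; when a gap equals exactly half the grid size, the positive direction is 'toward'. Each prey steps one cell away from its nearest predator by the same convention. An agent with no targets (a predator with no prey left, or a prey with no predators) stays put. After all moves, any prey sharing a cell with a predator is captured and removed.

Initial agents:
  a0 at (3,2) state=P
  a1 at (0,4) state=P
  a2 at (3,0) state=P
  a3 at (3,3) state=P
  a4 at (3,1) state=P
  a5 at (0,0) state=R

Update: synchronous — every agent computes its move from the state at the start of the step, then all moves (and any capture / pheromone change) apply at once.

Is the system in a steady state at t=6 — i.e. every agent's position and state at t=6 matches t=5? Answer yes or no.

t=1: a0@(3,1):P a1@(0,0):P a2@(0,0):P a3@(3,4):P a4@(0,1):P
t=2: (unchanged — steady state)

yes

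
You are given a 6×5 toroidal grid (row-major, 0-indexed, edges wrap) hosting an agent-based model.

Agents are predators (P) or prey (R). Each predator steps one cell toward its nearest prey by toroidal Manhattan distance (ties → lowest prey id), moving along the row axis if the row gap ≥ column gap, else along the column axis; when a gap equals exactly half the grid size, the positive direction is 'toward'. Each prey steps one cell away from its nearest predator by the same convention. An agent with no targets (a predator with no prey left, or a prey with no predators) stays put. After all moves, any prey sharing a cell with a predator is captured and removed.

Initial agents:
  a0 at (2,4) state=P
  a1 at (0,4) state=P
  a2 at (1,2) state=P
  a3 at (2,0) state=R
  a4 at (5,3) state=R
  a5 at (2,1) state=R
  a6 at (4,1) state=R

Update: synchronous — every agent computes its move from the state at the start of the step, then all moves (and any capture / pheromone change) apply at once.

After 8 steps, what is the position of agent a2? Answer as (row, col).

t=1: a0@(2,0):P a1@(5,4):P a2@(2,2):P a3@(2,1):R a4@(4,3):R a6@(5,1):R
t=2: a0@(2,1):P a1@(4,4):P a2@(2,1):P a3@(2,2):R a4@(3,3):R a6@(5,2):R
t=3: a0@(2,2):P a1@(3,4):P a2@(2,2):P a3@(2,3):R a4@(2,3):R a6@(5,1):R
t=4: a0@(2,3):P a1@(2,4):P a2@(2,3):P a6@(4,1):R
t=5: a0@(3,3):P a1@(3,4):P a2@(3,3):P a6@(5,1):R
t=6: a0@(4,3):P a1@(4,4):P a2@(4,3):P a6@(0,1):R
t=7: a0@(5,3):P a1@(5,4):P a2@(5,3):P a6@(1,1):R
t=8: a0@(0,3):P a1@(0,4):P a2@(0,3):P a6@(2,1):R

(0, 3)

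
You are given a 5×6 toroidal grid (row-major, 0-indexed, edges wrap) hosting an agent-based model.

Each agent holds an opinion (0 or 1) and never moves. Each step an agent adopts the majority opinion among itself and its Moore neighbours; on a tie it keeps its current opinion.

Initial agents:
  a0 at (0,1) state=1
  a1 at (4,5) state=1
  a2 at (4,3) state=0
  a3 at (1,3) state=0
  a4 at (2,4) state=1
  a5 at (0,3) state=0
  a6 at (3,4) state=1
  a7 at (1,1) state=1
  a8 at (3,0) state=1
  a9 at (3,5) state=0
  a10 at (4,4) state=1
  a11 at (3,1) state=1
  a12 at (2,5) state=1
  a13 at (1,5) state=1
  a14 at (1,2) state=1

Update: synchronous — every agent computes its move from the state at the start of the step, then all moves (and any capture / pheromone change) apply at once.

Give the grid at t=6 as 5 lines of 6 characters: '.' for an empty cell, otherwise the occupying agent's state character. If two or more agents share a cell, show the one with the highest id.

t=1: a0@(0,1):1 a1@(4,5):1 a2@(4,3):0 a3@(1,3):0 a4@(2,4):1 a5@(0,3):0 a6@(3,4):1 a7@(1,1):1 a8@(3,0):1 a9@(3,5):1 a10@(4,4):1 a11@(3,1):1 a12@(2,5):1 a13@(1,5):1 a14@(1,2):1
t=2: (unchanged — steady state)

.1.0..
.110.1
....11
11..11
...011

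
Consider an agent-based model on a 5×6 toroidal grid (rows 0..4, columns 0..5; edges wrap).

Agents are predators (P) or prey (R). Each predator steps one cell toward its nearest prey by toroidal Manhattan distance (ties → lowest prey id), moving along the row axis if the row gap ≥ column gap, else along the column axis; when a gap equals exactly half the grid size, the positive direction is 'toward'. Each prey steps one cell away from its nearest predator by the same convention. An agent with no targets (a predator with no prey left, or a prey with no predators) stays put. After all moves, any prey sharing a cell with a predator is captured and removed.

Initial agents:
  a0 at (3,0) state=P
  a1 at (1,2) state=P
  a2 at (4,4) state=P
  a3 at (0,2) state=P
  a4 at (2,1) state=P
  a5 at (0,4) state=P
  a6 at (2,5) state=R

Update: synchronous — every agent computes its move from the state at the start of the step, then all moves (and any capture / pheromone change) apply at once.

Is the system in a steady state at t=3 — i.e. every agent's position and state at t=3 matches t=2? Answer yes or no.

t=1: a0@(2,0):P a1@(1,3):P a2@(3,4):P a3@(0,3):P a4@(2,0):P a5@(1,4):P a6@(1,5):R
t=2: a0@(1,0):P a1@(1,4):P a2@(2,4):P a3@(0,4):P a4@(1,0):P a5@(1,5):P
t=3: (unchanged — steady state)

yes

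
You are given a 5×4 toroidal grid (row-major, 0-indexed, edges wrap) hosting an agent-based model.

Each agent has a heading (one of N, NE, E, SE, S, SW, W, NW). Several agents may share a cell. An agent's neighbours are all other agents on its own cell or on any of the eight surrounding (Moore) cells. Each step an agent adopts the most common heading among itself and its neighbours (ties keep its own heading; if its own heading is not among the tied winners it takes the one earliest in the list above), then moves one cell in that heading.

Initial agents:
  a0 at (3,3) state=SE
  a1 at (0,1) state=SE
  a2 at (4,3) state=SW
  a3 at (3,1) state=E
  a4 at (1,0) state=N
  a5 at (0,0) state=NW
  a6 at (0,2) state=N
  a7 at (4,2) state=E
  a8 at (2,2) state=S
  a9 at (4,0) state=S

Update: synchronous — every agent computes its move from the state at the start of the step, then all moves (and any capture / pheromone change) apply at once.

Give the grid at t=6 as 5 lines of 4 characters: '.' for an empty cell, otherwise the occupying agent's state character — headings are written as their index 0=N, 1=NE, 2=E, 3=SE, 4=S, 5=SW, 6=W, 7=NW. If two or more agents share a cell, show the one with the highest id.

000.
....
....
...0
.000

t=1: a0@(4,3):S a1@(4,1):N a2@(0,2):SW a3@(3,2):E a4@(0,0):N a5@(4,3):NW a6@(4,2):N a7@(4,3):E a8@(3,2):S a9@(0,1):SE
t=2: a0@(0,3):S a1@(3,1):N a2@(4,2):N a3@(3,3):E a4@(4,0):N a5@(3,3):N a6@(3,2):N a7@(4,0):E a8@(4,2):S a9@(4,1):N
t=3: a0@(1,3):S a1@(2,1):N a2@(3,2):N a3@(2,3):N a4@(3,0):N a5@(2,3):N a6@(2,2):N a7@(3,0):N a8@(3,2):N a9@(3,1):N
t=4: a0@(0,3):N a1@(1,1):N a2@(2,2):N a3@(1,3):N a4@(2,0):N a5@(1,3):N a6@(1,2):N a7@(2,0):N a8@(2,2):N a9@(2,1):N
t=5: a0@(4,3):N a1@(0,1):N a2@(1,2):N a3@(0,3):N a4@(1,0):N a5@(0,3):N a6@(0,2):N a7@(1,0):N a8@(1,2):N a9@(1,1):N
t=6: a0@(3,3):N a1@(4,1):N a2@(0,2):N a3@(4,3):N a4@(0,0):N a5@(4,3):N a6@(4,2):N a7@(0,0):N a8@(0,2):N a9@(0,1):N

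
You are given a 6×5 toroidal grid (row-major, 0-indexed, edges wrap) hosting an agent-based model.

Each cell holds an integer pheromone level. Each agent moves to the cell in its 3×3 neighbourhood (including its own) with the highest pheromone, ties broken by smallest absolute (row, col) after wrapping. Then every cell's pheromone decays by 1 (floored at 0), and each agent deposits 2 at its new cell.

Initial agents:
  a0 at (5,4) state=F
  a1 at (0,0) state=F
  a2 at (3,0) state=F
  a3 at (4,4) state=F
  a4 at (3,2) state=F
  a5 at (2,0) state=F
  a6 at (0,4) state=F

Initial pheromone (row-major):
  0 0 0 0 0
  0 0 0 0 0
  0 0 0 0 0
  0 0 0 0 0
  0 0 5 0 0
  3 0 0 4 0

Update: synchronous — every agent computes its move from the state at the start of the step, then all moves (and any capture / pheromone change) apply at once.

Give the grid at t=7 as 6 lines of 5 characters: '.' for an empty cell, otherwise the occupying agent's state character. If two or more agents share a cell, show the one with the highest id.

t=1: a0@(5,3) a1@(5,0) a2@(2,0) a3@(5,3) a4@(4,2) a5@(1,0) a6@(5,3) | pheromone: 0 0 0 0 0 / 2 0 0 0 0 / 2 0 0 0 0 / 0 0 0 0 0 / 0 0 6 0 0 / 4 0 0 9 0
t=2: a0@(5,3) a1@(5,0) a2@(1,0) a3@(5,3) a4@(5,3) a5@(1,0) a6@(5,3) | pheromone: 0 0 0 0 0 / 5 0 0 0 0 / 1 0 0 0 0 / 0 0 0 0 0 / 0 0 5 0 0 / 5 0 0 16 0
t=3: a0@(5,3) a1@(5,0) a2@(1,0) a3@(5,3) a4@(5,3) a5@(1,0) a6@(5,3) | pheromone: 0 0 0 0 0 / 8 0 0 0 0 / 0 0 0 0 0 / 0 0 0 0 0 / 0 0 4 0 0 / 6 0 0 23 0
t=4: a0@(5,3) a1@(5,0) a2@(1,0) a3@(5,3) a4@(5,3) a5@(1,0) a6@(5,3) | pheromone: 0 0 0 0 0 / 11 0 0 0 0 / 0 0 0 0 0 / 0 0 0 0 0 / 0 0 3 0 0 / 7 0 0 30 0
t=5: a0@(5,3) a1@(5,0) a2@(1,0) a3@(5,3) a4@(5,3) a5@(1,0) a6@(5,3) | pheromone: 0 0 0 0 0 / 14 0 0 0 0 / 0 0 0 0 0 / 0 0 0 0 0 / 0 0 2 0 0 / 8 0 0 37 0
t=6: a0@(5,3) a1@(5,0) a2@(1,0) a3@(5,3) a4@(5,3) a5@(1,0) a6@(5,3) | pheromone: 0 0 0 0 0 / 17 0 0 0 0 / 0 0 0 0 0 / 0 0 0 0 0 / 0 0 1 0 0 / 9 0 0 44 0
t=7: a0@(5,3) a1@(5,0) a2@(1,0) a3@(5,3) a4@(5,3) a5@(1,0) a6@(5,3) | pheromone: 0 0 0 0 0 / 20 0 0 0 0 / 0 0 0 0 0 / 0 0 0 0 0 / 0 0 0 0 0 / 10 0 0 51 0

.....
F....
.....
.....
.....
F..F.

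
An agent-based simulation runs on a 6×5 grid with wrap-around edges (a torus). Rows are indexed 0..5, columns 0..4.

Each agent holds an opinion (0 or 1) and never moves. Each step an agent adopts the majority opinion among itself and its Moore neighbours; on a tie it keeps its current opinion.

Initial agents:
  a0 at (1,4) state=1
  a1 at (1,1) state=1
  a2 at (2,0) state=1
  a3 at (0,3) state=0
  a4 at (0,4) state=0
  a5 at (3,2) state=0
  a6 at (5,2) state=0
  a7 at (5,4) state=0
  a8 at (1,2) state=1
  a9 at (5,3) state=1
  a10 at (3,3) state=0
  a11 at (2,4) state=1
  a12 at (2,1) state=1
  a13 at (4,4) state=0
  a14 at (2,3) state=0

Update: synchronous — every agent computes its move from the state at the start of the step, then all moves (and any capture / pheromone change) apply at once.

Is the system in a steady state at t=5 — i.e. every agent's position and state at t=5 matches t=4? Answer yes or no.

yes

t=1: a0@(1,4):1 a1@(1,1):1 a2@(2,0):1 a3@(0,3):0 a4@(0,4):0 a5@(3,2):0 a6@(5,2):0 a7@(5,4):0 a8@(1,2):1 a9@(5,3):0 a10@(3,3):0 a11@(2,4):1 a12@(2,1):1 a13@(4,4):0 a14@(2,3):0
t=2: (unchanged — steady state)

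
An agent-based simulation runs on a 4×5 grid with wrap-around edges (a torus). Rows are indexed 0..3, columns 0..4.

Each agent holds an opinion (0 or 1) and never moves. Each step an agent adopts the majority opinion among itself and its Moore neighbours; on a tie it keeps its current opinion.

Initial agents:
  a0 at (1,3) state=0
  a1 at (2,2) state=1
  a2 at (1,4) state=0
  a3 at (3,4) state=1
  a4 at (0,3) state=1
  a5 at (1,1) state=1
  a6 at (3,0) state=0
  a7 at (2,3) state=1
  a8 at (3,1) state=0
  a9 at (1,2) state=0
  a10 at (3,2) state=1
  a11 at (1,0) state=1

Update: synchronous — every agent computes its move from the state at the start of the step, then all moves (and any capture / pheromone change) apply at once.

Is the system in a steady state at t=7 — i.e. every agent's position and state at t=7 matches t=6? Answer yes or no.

t=1: a0@(1,3):0 a1@(2,2):1 a2@(1,4):1 a3@(3,4):1 a4@(0,3):1 a5@(1,1):1 a6@(3,0):0 a7@(2,3):1 a8@(3,1):0 a9@(1,2):1 a10@(3,2):1 a11@(1,0):1
t=2: a0@(1,3):1 a1@(2,2):1 a2@(1,4):1 a3@(3,4):1 a4@(0,3):1 a5@(1,1):1 a6@(3,0):0 a7@(2,3):1 a8@(3,1):0 a9@(1,2):1 a10@(3,2):1 a11@(1,0):1
t=3: (unchanged — steady state)

yes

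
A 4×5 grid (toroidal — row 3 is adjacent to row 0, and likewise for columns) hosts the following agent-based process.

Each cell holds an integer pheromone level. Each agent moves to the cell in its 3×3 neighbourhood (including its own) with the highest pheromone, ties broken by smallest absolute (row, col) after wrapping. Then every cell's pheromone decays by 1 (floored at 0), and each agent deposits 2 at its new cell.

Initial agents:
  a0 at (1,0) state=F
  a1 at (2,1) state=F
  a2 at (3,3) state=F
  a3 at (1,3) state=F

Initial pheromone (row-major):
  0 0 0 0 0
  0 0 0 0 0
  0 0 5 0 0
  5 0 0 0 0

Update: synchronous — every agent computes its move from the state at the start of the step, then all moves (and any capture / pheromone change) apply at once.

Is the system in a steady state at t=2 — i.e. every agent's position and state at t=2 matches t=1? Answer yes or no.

no

t=1: a0@(0,0) a1@(2,2) a2@(2,2) a3@(2,2) | pheromone: 2 0 0 0 0 / 0 0 0 0 0 / 0 0 10 0 0 / 4 0 0 0 0
t=2: a0@(3,0) a1@(2,2) a2@(2,2) a3@(2,2) | pheromone: 1 0 0 0 0 / 0 0 0 0 0 / 0 0 15 0 0 / 5 0 0 0 0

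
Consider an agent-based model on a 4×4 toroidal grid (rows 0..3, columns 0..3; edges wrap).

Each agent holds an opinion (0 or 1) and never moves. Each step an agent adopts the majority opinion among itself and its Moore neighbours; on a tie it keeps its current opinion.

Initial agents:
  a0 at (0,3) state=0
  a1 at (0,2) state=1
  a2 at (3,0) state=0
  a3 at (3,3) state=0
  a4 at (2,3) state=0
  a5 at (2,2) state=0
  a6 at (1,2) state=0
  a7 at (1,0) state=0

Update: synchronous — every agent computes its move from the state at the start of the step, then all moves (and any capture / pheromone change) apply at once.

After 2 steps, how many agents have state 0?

8

t=1: a0@(0,3):0 a1@(0,2):0 a2@(3,0):0 a3@(3,3):0 a4@(2,3):0 a5@(2,2):0 a6@(1,2):0 a7@(1,0):0
t=2: (unchanged — steady state)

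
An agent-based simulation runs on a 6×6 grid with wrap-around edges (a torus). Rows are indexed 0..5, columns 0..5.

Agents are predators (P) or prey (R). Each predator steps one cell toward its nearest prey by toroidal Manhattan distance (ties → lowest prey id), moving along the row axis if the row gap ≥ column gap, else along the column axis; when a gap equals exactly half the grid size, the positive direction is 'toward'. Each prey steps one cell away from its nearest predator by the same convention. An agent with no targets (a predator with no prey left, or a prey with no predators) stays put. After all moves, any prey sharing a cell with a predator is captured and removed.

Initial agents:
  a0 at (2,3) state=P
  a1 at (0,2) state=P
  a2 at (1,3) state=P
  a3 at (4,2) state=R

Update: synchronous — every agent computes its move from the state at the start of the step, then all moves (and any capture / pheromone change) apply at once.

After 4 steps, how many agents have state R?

t=1: a0@(3,3):P a1@(5,2):P a2@(2,3):P a3@(3,2):R
t=2: a0@(3,2):P a1@(4,2):P a2@(3,3):P a3@(3,1):R
t=3: a0@(3,1):P a1@(3,2):P a2@(3,2):P a3@(3,0):R
t=4: a0@(3,0):P a1@(3,1):P a2@(3,1):P a3@(3,5):R

1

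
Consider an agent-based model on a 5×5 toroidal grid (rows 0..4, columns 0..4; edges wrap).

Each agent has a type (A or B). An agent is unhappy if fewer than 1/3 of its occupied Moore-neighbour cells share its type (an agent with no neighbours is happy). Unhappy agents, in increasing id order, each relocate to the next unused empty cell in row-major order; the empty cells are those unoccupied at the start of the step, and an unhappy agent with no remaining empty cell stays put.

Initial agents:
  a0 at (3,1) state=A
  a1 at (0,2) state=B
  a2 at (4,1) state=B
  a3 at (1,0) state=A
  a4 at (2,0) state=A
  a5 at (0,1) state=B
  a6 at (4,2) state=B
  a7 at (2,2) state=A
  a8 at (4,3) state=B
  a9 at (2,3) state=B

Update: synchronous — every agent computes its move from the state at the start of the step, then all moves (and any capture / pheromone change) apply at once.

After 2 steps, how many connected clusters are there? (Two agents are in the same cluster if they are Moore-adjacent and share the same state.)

t=1: a0@(3,1):A a1@(0,2):B a2@(4,1):B a3@(1,0):A a4@(2,0):A a5@(0,1):B a6@(4,2):B a7@(2,2):A a8@(4,3):B a9@(0,0):B
t=2: (unchanged — steady state)

2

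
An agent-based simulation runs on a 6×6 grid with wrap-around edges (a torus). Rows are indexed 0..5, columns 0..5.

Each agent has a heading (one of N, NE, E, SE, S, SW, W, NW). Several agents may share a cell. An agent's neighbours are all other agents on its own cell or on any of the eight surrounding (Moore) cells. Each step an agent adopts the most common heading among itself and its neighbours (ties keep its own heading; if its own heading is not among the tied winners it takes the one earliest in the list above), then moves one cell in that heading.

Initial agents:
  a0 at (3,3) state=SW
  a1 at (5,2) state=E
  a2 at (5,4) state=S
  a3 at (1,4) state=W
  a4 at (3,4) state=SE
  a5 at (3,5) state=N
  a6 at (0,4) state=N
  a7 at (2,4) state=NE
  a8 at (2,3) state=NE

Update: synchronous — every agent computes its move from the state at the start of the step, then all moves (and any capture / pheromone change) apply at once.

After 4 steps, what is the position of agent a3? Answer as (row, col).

t=1: a0@(2,4):NE a1@(5,3):E a2@(0,4):S a3@(0,5):NE a4@(2,5):NE a5@(2,5):N a6@(5,4):N a7@(1,5):NE a8@(1,4):NE
t=2: a0@(1,5):NE a1@(5,4):E a2@(5,5):NE a3@(5,0):NE a4@(1,0):NE a5@(1,0):NE a6@(4,4):N a7@(0,0):NE a8@(0,5):NE
t=3: a0@(0,0):NE a1@(4,5):NE a2@(4,0):NE a3@(4,1):NE a4@(0,1):NE a5@(0,1):NE a6@(3,4):N a7@(5,1):NE a8@(5,0):NE
t=4: a0@(5,1):NE a1@(3,0):NE a2@(3,1):NE a3@(3,2):NE a4@(5,2):NE a5@(5,2):NE a6@(2,4):N a7@(4,2):NE a8@(4,1):NE

(3, 2)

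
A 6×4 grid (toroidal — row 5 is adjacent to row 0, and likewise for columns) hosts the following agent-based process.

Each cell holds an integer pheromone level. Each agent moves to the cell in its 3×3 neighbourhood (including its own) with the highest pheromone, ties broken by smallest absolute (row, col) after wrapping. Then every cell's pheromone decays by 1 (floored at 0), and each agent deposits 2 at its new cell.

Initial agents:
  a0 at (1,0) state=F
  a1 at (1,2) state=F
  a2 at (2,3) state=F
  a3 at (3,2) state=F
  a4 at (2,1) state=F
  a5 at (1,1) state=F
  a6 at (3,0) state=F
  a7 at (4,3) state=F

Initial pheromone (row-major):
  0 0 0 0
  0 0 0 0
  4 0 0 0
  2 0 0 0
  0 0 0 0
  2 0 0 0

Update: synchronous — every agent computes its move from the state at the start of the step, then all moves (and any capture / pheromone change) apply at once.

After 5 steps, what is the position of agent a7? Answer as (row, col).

t=1: a0@(2,0) a1@(0,1) a2@(2,0) a3@(2,1) a4@(2,0) a5@(2,0) a6@(2,0) a7@(3,0) | pheromone: 0 2 0 0 / 0 0 0 0 / 13 2 0 0 / 3 0 0 0 / 0 0 0 0 / 1 0 0 0
t=2: a0@(2,0) a1@(0,1) a2@(2,0) a3@(2,0) a4@(2,0) a5@(2,0) a6@(2,0) a7@(2,0) | pheromone: 0 3 0 0 / 0 0 0 0 / 26 1 0 0 / 2 0 0 0 / 0 0 0 0 / 0 0 0 0
t=3: a0@(2,0) a1@(0,1) a2@(2,0) a3@(2,0) a4@(2,0) a5@(2,0) a6@(2,0) a7@(2,0) | pheromone: 0 4 0 0 / 0 0 0 0 / 39 0 0 0 / 1 0 0 0 / 0 0 0 0 / 0 0 0 0
t=4: a0@(2,0) a1@(0,1) a2@(2,0) a3@(2,0) a4@(2,0) a5@(2,0) a6@(2,0) a7@(2,0) | pheromone: 0 5 0 0 / 0 0 0 0 / 52 0 0 0 / 0 0 0 0 / 0 0 0 0 / 0 0 0 0
t=5: a0@(2,0) a1@(0,1) a2@(2,0) a3@(2,0) a4@(2,0) a5@(2,0) a6@(2,0) a7@(2,0) | pheromone: 0 6 0 0 / 0 0 0 0 / 65 0 0 0 / 0 0 0 0 / 0 0 0 0 / 0 0 0 0

(2, 0)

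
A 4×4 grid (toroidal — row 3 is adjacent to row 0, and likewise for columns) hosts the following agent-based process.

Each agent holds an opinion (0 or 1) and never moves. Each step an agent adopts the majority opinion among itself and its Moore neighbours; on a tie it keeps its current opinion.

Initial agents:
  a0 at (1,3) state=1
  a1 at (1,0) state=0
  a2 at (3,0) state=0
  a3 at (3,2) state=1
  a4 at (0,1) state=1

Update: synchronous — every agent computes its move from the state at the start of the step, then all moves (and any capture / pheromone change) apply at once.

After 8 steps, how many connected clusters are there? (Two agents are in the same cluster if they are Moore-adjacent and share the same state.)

2

t=1: a0@(1,3):1 a1@(1,0):1 a2@(3,0):0 a3@(3,2):1 a4@(0,1):1
t=2: (unchanged — steady state)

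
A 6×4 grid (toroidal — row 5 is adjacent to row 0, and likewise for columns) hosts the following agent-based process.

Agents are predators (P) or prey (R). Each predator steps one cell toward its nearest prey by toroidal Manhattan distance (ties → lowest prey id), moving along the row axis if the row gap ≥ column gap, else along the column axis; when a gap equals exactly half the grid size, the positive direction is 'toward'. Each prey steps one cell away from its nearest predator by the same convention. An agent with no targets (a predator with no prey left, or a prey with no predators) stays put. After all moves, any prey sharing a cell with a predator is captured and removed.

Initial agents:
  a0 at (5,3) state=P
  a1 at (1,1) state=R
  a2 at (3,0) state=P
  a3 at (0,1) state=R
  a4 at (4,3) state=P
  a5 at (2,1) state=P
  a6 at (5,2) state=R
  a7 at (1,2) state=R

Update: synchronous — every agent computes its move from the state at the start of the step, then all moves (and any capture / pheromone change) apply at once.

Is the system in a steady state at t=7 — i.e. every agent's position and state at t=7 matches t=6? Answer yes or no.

yes

t=1: a0@(5,2):P a1@(0,1):R a2@(2,0):P a3@(5,1):R a4@(5,3):P a5@(1,1):P a6@(5,1):R a7@(0,2):R
t=2: a0@(5,1):P a2@(1,0):P a4@(5,0):P a5@(0,1):P a7@(1,2):R
t=3: a0@(0,1):P a2@(1,1):P a4@(0,0):P a5@(1,1):P
t=4: (unchanged — steady state)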